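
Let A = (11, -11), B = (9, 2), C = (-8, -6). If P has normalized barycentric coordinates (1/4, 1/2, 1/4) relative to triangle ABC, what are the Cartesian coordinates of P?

(21/4, -13/4)

P = (1/4)·A + (1/2)·B + (1/4)·C.
x-coordinate: (1/4)·11 + (1/2)·9 + (1/4)·(-8) = 21/4.
y-coordinate: (1/4)·(-11) + (1/2)·2 + (1/4)·(-6) = -13/4.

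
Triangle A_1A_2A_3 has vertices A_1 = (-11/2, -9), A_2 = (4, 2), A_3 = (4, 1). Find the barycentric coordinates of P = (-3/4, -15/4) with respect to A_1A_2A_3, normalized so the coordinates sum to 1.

Signed area of the reference triangle: [A_1A_2A_3] = ½·((-11/2)·(2−1) + 4·(1−(-9)) + 4·(-9−2)) = ½·(-11/2 + 40 − 44) = -19/4.
[PA_2A_3] = ½·((-3/4)·(2−1) + 4·(1−(-15/4)) + 4·(-15/4−2)) = ½·(-3/4 + 19 − 23) = -19/8, so the A_1-coordinate is (-19/8)/(-19/4) = 1/2.
[A_1PA_3] = ½·((-11/2)·(-15/4−1) + (-3/4)·(1−(-9)) + 4·(-9−(-15/4))) = ½·(209/8 − 15/2 − 21) = -19/16, so the A_2-coordinate is 1/4.
[A_1A_2P] = ½·((-11/2)·(2−(-15/4)) + 4·(-15/4−(-9)) + (-3/4)·(-9−2)) = ½·(-253/8 + 21 + 33/4) = -19/16, so the A_3-coordinate is 1/4.
Check: 1/2 + 1/4 + 1/4 = 1.

(1/2, 1/4, 1/4)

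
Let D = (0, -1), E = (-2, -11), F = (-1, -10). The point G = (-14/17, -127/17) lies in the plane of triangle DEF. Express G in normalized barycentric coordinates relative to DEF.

Signed area of the reference triangle: [DEF] = ½·(0·(-11−(-10)) + (-2)·(-10−(-1)) + (-1)·(-1−(-11))) = ½·(0 + 18 − 10) = 4.
[GEF] = ½·((-14/17)·(-11−(-10)) + (-2)·(-10−(-127/17)) + (-1)·(-127/17−(-11))) = ½·(14/17 + 86/17 − 60/17) = 20/17, so the D-coordinate is (20/17)/4 = 5/17.
[DGF] = ½·(0·(-127/17−(-10)) + (-14/17)·(-10−(-1)) + (-1)·(-1−(-127/17))) = ½·(0 + 126/17 − 110/17) = 8/17, so the E-coordinate is 2/17.
[DEG] = ½·(0·(-11−(-127/17)) + (-2)·(-127/17−(-1)) + (-14/17)·(-1−(-11))) = ½·(0 + 220/17 − 140/17) = 40/17, so the F-coordinate is 10/17.
Check: 5/17 + 2/17 + 10/17 = 1.

(5/17, 2/17, 10/17)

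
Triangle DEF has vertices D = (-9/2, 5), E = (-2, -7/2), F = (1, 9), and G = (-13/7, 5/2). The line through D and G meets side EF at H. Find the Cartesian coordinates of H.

(-4/5, 3/2)

Barycentric coordinates of G with respect to DEF: (2/7, 3/7, 2/7).
On side EF the D-coordinate is zero; dropping G's D-weight 2/7 and renormalizing the remaining 3/7 : 2/7 gives weights 3/5, 2/5 on E, F.
H = (3/5)·(-2, -7/2) + (2/5)·(1, 9) = (-4/5, 3/2).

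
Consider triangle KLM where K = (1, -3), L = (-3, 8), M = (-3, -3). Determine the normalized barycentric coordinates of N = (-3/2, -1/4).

Signed area of the reference triangle: [KLM] = ½·(1·(8−(-3)) + (-3)·(-3−(-3)) + (-3)·(-3−8)) = ½·(11 + 0 + 33) = 22.
[NLM] = ½·((-3/2)·(8−(-3)) + (-3)·(-3−(-1/4)) + (-3)·(-1/4−8)) = ½·(-33/2 + 33/4 + 99/4) = 33/4, so the K-coordinate is (33/4)/22 = 3/8.
[KNM] = ½·(1·(-1/4−(-3)) + (-3/2)·(-3−(-3)) + (-3)·(-3−(-1/4))) = ½·(11/4 + 0 + 33/4) = 11/2, so the L-coordinate is 1/4.
[KLN] = ½·(1·(8−(-1/4)) + (-3)·(-1/4−(-3)) + (-3/2)·(-3−8)) = ½·(33/4 − 33/4 + 33/2) = 33/4, so the M-coordinate is 3/8.

(3/8, 1/4, 3/8)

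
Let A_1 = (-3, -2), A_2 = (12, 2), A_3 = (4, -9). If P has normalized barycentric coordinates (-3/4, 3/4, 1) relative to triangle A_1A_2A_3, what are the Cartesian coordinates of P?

P = (-3/4)·A_1 + (3/4)·A_2 + 1·A_3.
x-coordinate: (-3/4)·(-3) + (3/4)·12 + 1·4 = 61/4.
y-coordinate: (-3/4)·(-2) + (3/4)·2 + 1·(-9) = -6.

(61/4, -6)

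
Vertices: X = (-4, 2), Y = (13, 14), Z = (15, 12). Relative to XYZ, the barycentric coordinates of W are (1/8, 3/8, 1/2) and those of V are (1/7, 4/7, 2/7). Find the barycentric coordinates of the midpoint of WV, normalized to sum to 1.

Since both coordinate triples sum to 1, the midpoint's barycentrics are the componentwise average.
(1/8+1/7)/2 = 15/112; similarly 53/112 and 11/28.

(15/112, 53/112, 11/28)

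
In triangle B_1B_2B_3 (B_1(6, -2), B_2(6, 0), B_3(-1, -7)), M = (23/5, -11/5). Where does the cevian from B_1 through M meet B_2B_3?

Barycentric coordinates of M with respect to B_1B_2B_3: (2/5, 2/5, 1/5).
On side B_2B_3 the B_1-coordinate is zero; dropping M's B_1-weight 2/5 and renormalizing the remaining 2/5 : 1/5 gives weights 2/3, 1/3 on B_2, B_3.
N = (2/3)·(6, 0) + (1/3)·(-1, -7) = (11/3, -7/3).

(11/3, -7/3)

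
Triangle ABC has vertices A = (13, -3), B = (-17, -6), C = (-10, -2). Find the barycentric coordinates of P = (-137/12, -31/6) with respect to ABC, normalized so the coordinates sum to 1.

(1/6, 3/4, 1/12)

Signed area of the reference triangle: [ABC] = ½·(13·(-6−(-2)) + (-17)·(-2−(-3)) + (-10)·(-3−(-6))) = ½·(-52 − 17 − 30) = -99/2.
[PBC] = ½·((-137/12)·(-6−(-2)) + (-17)·(-2−(-31/6)) + (-10)·(-31/6−(-6))) = ½·(137/3 − 323/6 − 25/3) = -33/4, so the A-coordinate is (-33/4)/(-99/2) = 1/6.
[APC] = ½·(13·(-31/6−(-2)) + (-137/12)·(-2−(-3)) + (-10)·(-3−(-31/6))) = ½·(-247/6 − 137/12 − 65/3) = -297/8, so the B-coordinate is 3/4.
[ABP] = ½·(13·(-6−(-31/6)) + (-17)·(-31/6−(-3)) + (-137/12)·(-3−(-6))) = ½·(-65/6 + 221/6 − 137/4) = -33/8, so the C-coordinate is 1/12.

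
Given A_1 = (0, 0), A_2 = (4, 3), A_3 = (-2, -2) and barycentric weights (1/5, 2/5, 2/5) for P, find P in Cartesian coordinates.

(4/5, 2/5)

P = (1/5)·A_1 + (2/5)·A_2 + (2/5)·A_3.
x-coordinate: (1/5)·0 + (2/5)·4 + (2/5)·(-2) = 4/5.
y-coordinate: (1/5)·0 + (2/5)·3 + (2/5)·(-2) = 2/5.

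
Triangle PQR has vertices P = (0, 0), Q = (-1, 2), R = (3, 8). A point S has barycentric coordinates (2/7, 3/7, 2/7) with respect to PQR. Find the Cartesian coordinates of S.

(3/7, 22/7)

S = (2/7)·P + (3/7)·Q + (2/7)·R.
x-coordinate: (2/7)·0 + (3/7)·(-1) + (2/7)·3 = 3/7.
y-coordinate: (2/7)·0 + (3/7)·2 + (2/7)·8 = 22/7.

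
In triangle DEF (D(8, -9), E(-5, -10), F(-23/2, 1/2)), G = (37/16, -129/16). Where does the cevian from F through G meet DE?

(30/7, -65/7)

Barycentric coordinates of G with respect to DEF: (5/8, 1/4, 1/8).
On side DE the F-coordinate is zero; dropping G's F-weight 1/8 and renormalizing the remaining 5/8 : 1/4 gives weights 5/7, 2/7 on D, E.
H = (5/7)·(8, -9) + (2/7)·(-5, -10) = (30/7, -65/7).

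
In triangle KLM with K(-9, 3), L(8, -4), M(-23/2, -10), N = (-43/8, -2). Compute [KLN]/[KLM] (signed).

1/4

[KLM] = ½·((-9)·(-4−(-10)) + 8·(-10−3) + (-23/2)·(3−(-4))) = ½·(-54 − 104 − 161/2) = -477/4.
[KLN] = ½·((-9)·(-4−(-2)) + 8·(-2−3) + (-43/8)·(3−(-4))) = ½·(18 − 40 − 301/8) = -477/16, so the ratio is (-477/16)/(-477/4) = 1/4.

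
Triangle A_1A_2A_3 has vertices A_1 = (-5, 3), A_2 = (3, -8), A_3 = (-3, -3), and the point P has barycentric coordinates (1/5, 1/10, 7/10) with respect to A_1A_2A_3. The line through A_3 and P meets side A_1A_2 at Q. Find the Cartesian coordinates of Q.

(-7/3, -2/3)

Line A_3P meets A_1A_2 where the A_3-coordinate vanishes; zeroing P's A_3-weight and renormalizing leaves A_1, A_2-weights 1/5 : 1/10 → (2/3, 1/3).
So Q = (2/3)·A_1 + (1/3)·A_2 = (-7/3, -2/3).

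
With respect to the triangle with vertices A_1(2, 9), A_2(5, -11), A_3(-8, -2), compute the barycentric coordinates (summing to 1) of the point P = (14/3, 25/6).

(5/6, 1/3, -1/6)

Signed area of the reference triangle: [A_1A_2A_3] = ½·(2·(-11−(-2)) + 5·(-2−9) + (-8)·(9−(-11))) = ½·(-18 − 55 − 160) = -233/2.
[PA_2A_3] = ½·((14/3)·(-11−(-2)) + 5·(-2−(25/6)) + (-8)·(25/6−(-11))) = ½·(-42 − 185/6 − 364/3) = -1165/12, so the A_1-coordinate is (-1165/12)/(-233/2) = 5/6.
[A_1PA_3] = ½·(2·(25/6−(-2)) + (14/3)·(-2−9) + (-8)·(9−(25/6))) = ½·(37/3 − 154/3 − 116/3) = -233/6, so the A_2-coordinate is 1/3.
[A_1A_2P] = ½·(2·(-11−(25/6)) + 5·(25/6−9) + (14/3)·(9−(-11))) = ½·(-91/3 − 145/6 + 280/3) = 233/12, so the A_3-coordinate is -1/6.
Check: 5/6 + 1/3 − 1/6 = 1.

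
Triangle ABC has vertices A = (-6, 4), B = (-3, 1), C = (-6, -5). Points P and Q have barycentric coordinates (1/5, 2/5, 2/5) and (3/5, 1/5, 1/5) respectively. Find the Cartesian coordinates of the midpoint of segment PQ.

(-51/10, 2/5)

Barycentric coordinates of the midpoint are the average: (2/5, 3/10, 3/10).
Converting: (2/5)·A + (3/10)·B + (3/10)·C = (-51/10, 2/5).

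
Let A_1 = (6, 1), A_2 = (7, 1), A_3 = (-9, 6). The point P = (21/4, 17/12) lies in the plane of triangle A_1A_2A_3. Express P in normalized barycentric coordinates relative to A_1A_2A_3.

(5/12, 1/2, 1/12)

Signed area of the reference triangle: [A_1A_2A_3] = ½·(6·(1−6) + 7·(6−1) + (-9)·(1−1)) = ½·(-30 + 35 + 0) = 5/2.
[PA_2A_3] = ½·((21/4)·(1−6) + 7·(6−(17/12)) + (-9)·(17/12−1)) = ½·(-105/4 + 385/12 − 15/4) = 25/24, so the A_1-coordinate is (25/24)/(5/2) = 5/12.
[A_1PA_3] = ½·(6·(17/12−6) + (21/4)·(6−1) + (-9)·(1−(17/12))) = ½·(-55/2 + 105/4 + 15/4) = 5/4, so the A_2-coordinate is 1/2.
[A_1A_2P] = ½·(6·(1−(17/12)) + 7·(17/12−1) + (21/4)·(1−1)) = ½·(-5/2 + 35/12 + 0) = 5/24, so the A_3-coordinate is 1/12.
Check: 5/12 + 1/2 + 1/12 = 1.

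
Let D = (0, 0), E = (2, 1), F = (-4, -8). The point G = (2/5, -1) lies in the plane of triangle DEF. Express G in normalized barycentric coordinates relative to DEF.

(1/5, 3/5, 1/5)

Signed area of the reference triangle: [DEF] = ½·(0·(1−(-8)) + 2·(-8−0) + (-4)·(0−1)) = ½·(0 − 16 + 4) = -6.
[GEF] = ½·((2/5)·(1−(-8)) + 2·(-8−(-1)) + (-4)·(-1−1)) = ½·(18/5 − 14 + 8) = -6/5, so the D-coordinate is (-6/5)/(-6) = 1/5.
[DGF] = ½·(0·(-1−(-8)) + (2/5)·(-8−0) + (-4)·(0−(-1))) = ½·(0 − 16/5 − 4) = -18/5, so the E-coordinate is 3/5.
[DEG] = ½·(0·(1−(-1)) + 2·(-1−0) + (2/5)·(0−1)) = ½·(0 − 2 − 2/5) = -6/5, so the F-coordinate is 1/5.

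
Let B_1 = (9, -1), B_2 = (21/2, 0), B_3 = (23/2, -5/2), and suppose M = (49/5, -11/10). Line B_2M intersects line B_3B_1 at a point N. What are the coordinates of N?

(77/8, -11/8)

Barycentric coordinates of M with respect to B_1B_2B_3: (3/5, 1/5, 1/5).
On side B_3B_1 the B_2-coordinate is zero; dropping M's B_2-weight 1/5 and renormalizing the remaining 1/5 : 3/5 gives weights 1/4, 3/4 on B_3, B_1.
N = (1/4)·(23/2, -5/2) + (3/4)·(9, -1) = (77/8, -11/8).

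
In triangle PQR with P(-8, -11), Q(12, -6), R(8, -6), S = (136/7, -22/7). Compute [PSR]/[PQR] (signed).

[PQR] = ½·((-8)·(-6−(-6)) + 12·(-6−(-11)) + 8·(-11−(-6))) = ½·(0 + 60 − 40) = 10.
[PSR] = ½·((-8)·(-22/7−(-6)) + (136/7)·(-6−(-11)) + 8·(-11−(-22/7))) = ½·(-160/7 + 680/7 − 440/7) = 40/7, so the ratio is (40/7)/10 = 4/7.

4/7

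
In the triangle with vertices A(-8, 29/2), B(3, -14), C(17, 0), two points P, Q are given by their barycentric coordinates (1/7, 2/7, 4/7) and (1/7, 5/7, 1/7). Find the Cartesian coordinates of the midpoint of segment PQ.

Barycentric coordinates of the midpoint are the average: (1/7, 1/2, 5/14).
Converting: (1/7)·A + (1/2)·B + (5/14)·C = (45/7, -69/14).

(45/7, -69/14)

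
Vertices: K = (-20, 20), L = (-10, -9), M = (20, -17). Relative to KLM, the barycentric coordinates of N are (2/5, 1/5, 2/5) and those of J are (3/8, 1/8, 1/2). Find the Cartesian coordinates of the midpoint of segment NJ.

Barycentric coordinates of the midpoint are the average: (31/80, 13/80, 9/20).
Converting: (31/80)·K + (13/80)·L + (9/20)·M = (-3/8, -109/80).

(-3/8, -109/80)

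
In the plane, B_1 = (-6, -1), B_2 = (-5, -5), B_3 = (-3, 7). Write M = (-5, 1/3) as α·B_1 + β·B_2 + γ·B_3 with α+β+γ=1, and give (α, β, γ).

Signed area of the reference triangle: [B_1B_2B_3] = ½·((-6)·(-5−7) + (-5)·(7−(-1)) + (-3)·(-1−(-5))) = ½·(72 − 40 − 12) = 10.
[MB_2B_3] = ½·((-5)·(-5−7) + (-5)·(7−(1/3)) + (-3)·(1/3−(-5))) = ½·(60 − 100/3 − 16) = 16/3, so the B_1-coordinate is (16/3)/10 = 8/15.
[B_1MB_3] = ½·((-6)·(1/3−7) + (-5)·(7−(-1)) + (-3)·(-1−(1/3))) = ½·(40 − 40 + 4) = 2, so the B_2-coordinate is 1/5.
[B_1B_2M] = ½·((-6)·(-5−(1/3)) + (-5)·(1/3−(-1)) + (-5)·(-1−(-5))) = ½·(32 − 20/3 − 20) = 8/3, so the B_3-coordinate is 4/15.

(8/15, 1/5, 4/15)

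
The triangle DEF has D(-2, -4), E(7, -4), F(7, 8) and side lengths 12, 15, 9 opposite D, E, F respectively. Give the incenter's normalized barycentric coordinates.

(1/3, 5/12, 1/4)

The incenter has barycentric coordinates proportional to the opposite side lengths: (12 : 15 : 9).
Normalizing by 12+15+9 = 36 gives (1/3, 5/12, 1/4).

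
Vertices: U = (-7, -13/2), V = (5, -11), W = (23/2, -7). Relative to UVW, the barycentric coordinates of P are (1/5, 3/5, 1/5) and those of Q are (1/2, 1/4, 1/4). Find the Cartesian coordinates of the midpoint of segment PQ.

(181/80, -341/40)

Barycentric coordinates of the midpoint are the average: (7/20, 17/40, 9/40).
Converting: (7/20)·U + (17/40)·V + (9/40)·W = (181/80, -341/40).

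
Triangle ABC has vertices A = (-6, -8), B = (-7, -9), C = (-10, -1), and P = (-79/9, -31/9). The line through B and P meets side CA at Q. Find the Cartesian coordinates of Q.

(-9, -11/4)

Barycentric coordinates of P with respect to ABC: (2/9, 1/9, 2/3).
On side CA the B-coordinate is zero; dropping P's B-weight 1/9 and renormalizing the remaining 2/3 : 2/9 gives weights 3/4, 1/4 on C, A.
Q = (3/4)·(-10, -1) + (1/4)·(-6, -8) = (-9, -11/4).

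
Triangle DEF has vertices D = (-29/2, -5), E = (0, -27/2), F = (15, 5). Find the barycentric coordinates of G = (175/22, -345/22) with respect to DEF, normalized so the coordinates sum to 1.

Signed area of the reference triangle: [DEF] = ½·((-29/2)·(-27/2−5) + 0·(5−(-5)) + 15·(-5−(-27/2))) = ½·(1073/4 + 0 + 255/2) = 1583/8.
[GEF] = ½·((175/22)·(-27/2−5) + 0·(5−(-345/22)) + 15·(-345/22−(-27/2))) = ½·(-6475/44 + 0 − 360/11) = -7915/88, so the D-coordinate is (-7915/88)/(1583/8) = -5/11.
[DGF] = ½·((-29/2)·(-345/22−5) + (175/22)·(5−(-5)) + 15·(-5−(-345/22))) = ½·(13195/44 + 875/11 + 3525/22) = 23745/88, so the E-coordinate is 15/11.
[DEG] = ½·((-29/2)·(-27/2−(-345/22)) + 0·(-345/22−(-5)) + (175/22)·(-5−(-27/2))) = ½·(-348/11 + 0 + 2975/44) = 1583/88, so the F-coordinate is 1/11.

(-5/11, 15/11, 1/11)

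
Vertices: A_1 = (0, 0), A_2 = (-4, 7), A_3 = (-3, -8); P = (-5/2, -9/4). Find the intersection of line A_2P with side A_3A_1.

Barycentric coordinates of P with respect to A_1A_2A_3: (1/4, 1/4, 1/2).
On side A_3A_1 the A_2-coordinate is zero; dropping P's A_2-weight 1/4 and renormalizing the remaining 1/2 : 1/4 gives weights 2/3, 1/3 on A_3, A_1.
Q = (2/3)·(-3, -8) + (1/3)·(0, 0) = (-2, -16/3).

(-2, -16/3)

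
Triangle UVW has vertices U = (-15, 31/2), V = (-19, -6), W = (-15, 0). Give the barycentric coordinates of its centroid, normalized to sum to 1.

The centroid is the average of the vertices, so each weight is 1/3.

(1/3, 1/3, 1/3)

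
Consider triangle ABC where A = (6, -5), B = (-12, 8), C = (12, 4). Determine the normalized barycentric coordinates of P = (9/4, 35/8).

(1/8, 3/8, 1/2)

Signed area of the reference triangle: [ABC] = ½·(6·(8−4) + (-12)·(4−(-5)) + 12·(-5−8)) = ½·(24 − 108 − 156) = -120.
[PBC] = ½·((9/4)·(8−4) + (-12)·(4−(35/8)) + 12·(35/8−8)) = ½·(9 + 9/2 − 87/2) = -15, so the A-coordinate is (-15)/(-120) = 1/8.
[APC] = ½·(6·(35/8−4) + (9/4)·(4−(-5)) + 12·(-5−(35/8))) = ½·(9/4 + 81/4 − 225/2) = -45, so the B-coordinate is 3/8.
[ABP] = ½·(6·(8−(35/8)) + (-12)·(35/8−(-5)) + (9/4)·(-5−8)) = ½·(87/4 − 225/2 − 117/4) = -60, so the C-coordinate is 1/2.
Check: 1/8 + 3/8 + 1/2 = 1.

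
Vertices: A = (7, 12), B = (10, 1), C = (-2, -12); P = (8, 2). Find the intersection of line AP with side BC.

Barycentric coordinates of P with respect to ABC: (2/9, 2/3, 1/9).
On side BC the A-coordinate is zero; dropping P's A-weight 2/9 and renormalizing the remaining 2/3 : 1/9 gives weights 6/7, 1/7 on B, C.
Q = (6/7)·(10, 1) + (1/7)·(-2, -12) = (58/7, -6/7).

(58/7, -6/7)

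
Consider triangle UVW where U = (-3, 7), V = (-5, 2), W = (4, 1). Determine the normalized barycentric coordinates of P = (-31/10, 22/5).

(1/2, 2/5, 1/10)

Signed area of the reference triangle: [UVW] = ½·((-3)·(2−1) + (-5)·(1−7) + 4·(7−2)) = ½·(-3 + 30 + 20) = 47/2.
[PVW] = ½·((-31/10)·(2−1) + (-5)·(1−(22/5)) + 4·(22/5−2)) = ½·(-31/10 + 17 + 48/5) = 47/4, so the U-coordinate is (47/4)/(47/2) = 1/2.
[UPW] = ½·((-3)·(22/5−1) + (-31/10)·(1−7) + 4·(7−(22/5))) = ½·(-51/5 + 93/5 + 52/5) = 47/5, so the V-coordinate is 2/5.
[UVP] = ½·((-3)·(2−(22/5)) + (-5)·(22/5−7) + (-31/10)·(7−2)) = ½·(36/5 + 13 − 31/2) = 47/20, so the W-coordinate is 1/10.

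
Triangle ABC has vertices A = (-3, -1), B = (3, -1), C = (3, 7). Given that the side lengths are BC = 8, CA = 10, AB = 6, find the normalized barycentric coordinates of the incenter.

The incenter has barycentric coordinates proportional to the opposite side lengths: (8 : 10 : 6).
Normalizing by 8+10+6 = 24 gives (1/3, 5/12, 1/4).

(1/3, 5/12, 1/4)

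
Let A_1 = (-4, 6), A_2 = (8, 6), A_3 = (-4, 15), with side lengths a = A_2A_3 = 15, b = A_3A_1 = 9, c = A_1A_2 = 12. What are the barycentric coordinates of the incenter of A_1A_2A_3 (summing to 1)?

(5/12, 1/4, 1/3)

The incenter has barycentric coordinates proportional to the opposite side lengths: (15 : 9 : 12).
Normalizing by 15+9+12 = 36 gives (5/12, 1/4, 1/3).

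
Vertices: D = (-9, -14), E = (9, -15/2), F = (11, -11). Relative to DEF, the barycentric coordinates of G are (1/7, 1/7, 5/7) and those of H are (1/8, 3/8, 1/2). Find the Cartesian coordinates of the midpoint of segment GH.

Barycentric coordinates of the midpoint are the average: (15/112, 29/112, 17/28).
Converting: (15/112)·D + (29/112)·E + (17/28)·F = (437/56, -2351/224).

(437/56, -2351/224)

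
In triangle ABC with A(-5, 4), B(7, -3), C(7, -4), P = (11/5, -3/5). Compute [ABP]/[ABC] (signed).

[ABC] = ½·((-5)·(-3−(-4)) + 7·(-4−4) + 7·(4−(-3))) = ½·(-5 − 56 + 49) = -6.
[ABP] = ½·((-5)·(-3−(-3/5)) + 7·(-3/5−4) + (11/5)·(4−(-3))) = ½·(12 − 161/5 + 77/5) = -12/5, so the ratio is (-12/5)/(-6) = 2/5.

2/5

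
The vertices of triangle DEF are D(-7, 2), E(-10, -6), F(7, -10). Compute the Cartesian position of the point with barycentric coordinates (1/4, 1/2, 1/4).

(-5, -5)

G = (1/4)·D + (1/2)·E + (1/4)·F.
x-coordinate: (1/4)·(-7) + (1/2)·(-10) + (1/4)·7 = -5.
y-coordinate: (1/4)·2 + (1/2)·(-6) + (1/4)·(-10) = -5.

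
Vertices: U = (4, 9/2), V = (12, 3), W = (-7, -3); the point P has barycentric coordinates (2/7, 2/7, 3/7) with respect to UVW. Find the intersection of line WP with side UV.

Line WP meets UV where the W-coordinate vanishes; zeroing P's W-weight and renormalizing leaves U, V-weights 2/7 : 2/7 → (1/2, 1/2).
So Q = (1/2)·U + (1/2)·V = (8, 15/4).

(8, 15/4)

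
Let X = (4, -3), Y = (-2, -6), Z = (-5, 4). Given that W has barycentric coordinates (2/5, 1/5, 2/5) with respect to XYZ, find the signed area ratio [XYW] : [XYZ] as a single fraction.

2/5

The signed ratio [XYW]/[XYZ] equals the barycentric coordinate of W at vertex Z, which is 2/5.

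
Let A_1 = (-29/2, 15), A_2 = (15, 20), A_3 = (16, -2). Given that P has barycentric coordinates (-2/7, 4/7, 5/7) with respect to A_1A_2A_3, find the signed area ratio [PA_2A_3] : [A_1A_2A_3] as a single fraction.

The signed ratio [PA_2A_3]/[A_1A_2A_3] equals the barycentric coordinate of P at vertex A_1, which is -2/7.

-2/7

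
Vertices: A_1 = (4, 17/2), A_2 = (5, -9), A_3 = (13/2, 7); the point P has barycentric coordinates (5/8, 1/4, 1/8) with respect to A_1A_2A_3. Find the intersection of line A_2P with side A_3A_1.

(53/12, 33/4)

Line A_2P meets A_3A_1 where the A_2-coordinate vanishes; zeroing P's A_2-weight and renormalizing leaves A_3, A_1-weights 1/8 : 5/8 → (1/6, 5/6).
So Q = (1/6)·A_3 + (5/6)·A_1 = (53/12, 33/4).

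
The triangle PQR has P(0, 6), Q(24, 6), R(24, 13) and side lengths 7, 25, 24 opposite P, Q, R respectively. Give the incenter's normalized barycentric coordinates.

The incenter has barycentric coordinates proportional to the opposite side lengths: (7 : 25 : 24).
Normalizing by 7+25+24 = 56 gives (1/8, 25/56, 3/7).

(1/8, 25/56, 3/7)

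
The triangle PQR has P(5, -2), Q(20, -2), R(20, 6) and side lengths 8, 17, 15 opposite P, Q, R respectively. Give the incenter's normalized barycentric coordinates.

(1/5, 17/40, 3/8)

The incenter has barycentric coordinates proportional to the opposite side lengths: (8 : 17 : 15).
Normalizing by 8+17+15 = 40 gives (1/5, 17/40, 3/8).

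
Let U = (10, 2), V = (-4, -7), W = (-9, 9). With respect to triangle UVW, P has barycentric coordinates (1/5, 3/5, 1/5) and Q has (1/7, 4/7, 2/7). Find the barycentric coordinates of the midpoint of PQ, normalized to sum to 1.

(6/35, 41/70, 17/70)

Since both coordinate triples sum to 1, the midpoint's barycentrics are the componentwise average.
(1/5+1/7)/2 = 6/35; similarly 41/70 and 17/70.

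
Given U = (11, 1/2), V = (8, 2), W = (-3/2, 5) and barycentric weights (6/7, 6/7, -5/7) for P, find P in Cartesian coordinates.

P = (6/7)·U + (6/7)·V + (-5/7)·W.
x-coordinate: (6/7)·11 + (6/7)·8 + (-5/7)·(-3/2) = 243/14.
y-coordinate: (6/7)·(1/2) + (6/7)·2 + (-5/7)·5 = -10/7.

(243/14, -10/7)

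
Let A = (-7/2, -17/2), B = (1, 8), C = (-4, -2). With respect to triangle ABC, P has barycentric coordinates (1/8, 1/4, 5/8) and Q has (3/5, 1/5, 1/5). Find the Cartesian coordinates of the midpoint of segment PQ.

Barycentric coordinates of the midpoint are the average: (29/80, 9/40, 33/80).
Converting: (29/80)·A + (9/40)·B + (33/80)·C = (-431/160, -337/160).

(-431/160, -337/160)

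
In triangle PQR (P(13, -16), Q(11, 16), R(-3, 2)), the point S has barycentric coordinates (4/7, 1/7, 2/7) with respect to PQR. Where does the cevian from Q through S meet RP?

(23/3, -10)

Line QS meets RP where the Q-coordinate vanishes; zeroing S's Q-weight and renormalizing leaves R, P-weights 2/7 : 4/7 → (1/3, 2/3).
So T = (1/3)·R + (2/3)·P = (23/3, -10).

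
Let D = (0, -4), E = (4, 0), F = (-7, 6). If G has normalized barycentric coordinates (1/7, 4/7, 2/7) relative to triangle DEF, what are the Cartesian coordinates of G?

G = (1/7)·D + (4/7)·E + (2/7)·F.
x-coordinate: (1/7)·0 + (4/7)·4 + (2/7)·(-7) = 2/7.
y-coordinate: (1/7)·(-4) + (4/7)·0 + (2/7)·6 = 8/7.

(2/7, 8/7)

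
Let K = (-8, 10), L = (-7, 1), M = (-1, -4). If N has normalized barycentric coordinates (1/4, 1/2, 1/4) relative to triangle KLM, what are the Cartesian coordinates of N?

N = (1/4)·K + (1/2)·L + (1/4)·M.
x-coordinate: (1/4)·(-8) + (1/2)·(-7) + (1/4)·(-1) = -23/4.
y-coordinate: (1/4)·10 + (1/2)·1 + (1/4)·(-4) = 2.

(-23/4, 2)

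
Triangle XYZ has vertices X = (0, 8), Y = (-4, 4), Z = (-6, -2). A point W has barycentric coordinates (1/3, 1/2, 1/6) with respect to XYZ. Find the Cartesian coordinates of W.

(-3, 13/3)

W = (1/3)·X + (1/2)·Y + (1/6)·Z.
x-coordinate: (1/3)·0 + (1/2)·(-4) + (1/6)·(-6) = -3.
y-coordinate: (1/3)·8 + (1/2)·4 + (1/6)·(-2) = 13/3.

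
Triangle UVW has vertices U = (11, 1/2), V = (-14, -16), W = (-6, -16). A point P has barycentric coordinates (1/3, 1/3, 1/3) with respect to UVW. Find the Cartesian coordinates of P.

P = (1/3)·U + (1/3)·V + (1/3)·W.
x-coordinate: (1/3)·11 + (1/3)·(-14) + (1/3)·(-6) = -3.
y-coordinate: (1/3)·(1/2) + (1/3)·(-16) + (1/3)·(-16) = -21/2.

(-3, -21/2)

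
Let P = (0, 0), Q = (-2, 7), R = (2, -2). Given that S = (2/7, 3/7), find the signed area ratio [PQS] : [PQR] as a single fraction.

2/7

[PQR] = ½·(0·(7−(-2)) + (-2)·(-2−0) + 2·(0−7)) = ½·(0 + 4 − 14) = -5.
[PQS] = ½·(0·(7−(3/7)) + (-2)·(3/7−0) + (2/7)·(0−7)) = ½·(0 − 6/7 − 2) = -10/7, so the ratio is (-10/7)/(-5) = 2/7.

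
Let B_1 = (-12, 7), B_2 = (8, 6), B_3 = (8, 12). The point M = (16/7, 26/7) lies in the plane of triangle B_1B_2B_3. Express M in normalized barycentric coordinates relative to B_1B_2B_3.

Signed area of the reference triangle: [B_1B_2B_3] = ½·((-12)·(6−12) + 8·(12−7) + 8·(7−6)) = ½·(72 + 40 + 8) = 60.
[MB_2B_3] = ½·((16/7)·(6−12) + 8·(12−(26/7)) + 8·(26/7−6)) = ½·(-96/7 + 464/7 − 128/7) = 120/7, so the B_1-coordinate is (120/7)/60 = 2/7.
[B_1MB_3] = ½·((-12)·(26/7−12) + (16/7)·(12−7) + 8·(7−(26/7))) = ½·(696/7 + 80/7 + 184/7) = 480/7, so the B_2-coordinate is 8/7.
[B_1B_2M] = ½·((-12)·(6−(26/7)) + 8·(26/7−7) + (16/7)·(7−6)) = ½·(-192/7 − 184/7 + 16/7) = -180/7, so the B_3-coordinate is -3/7.
Check: 2/7 + 8/7 − 3/7 = 1.

(2/7, 8/7, -3/7)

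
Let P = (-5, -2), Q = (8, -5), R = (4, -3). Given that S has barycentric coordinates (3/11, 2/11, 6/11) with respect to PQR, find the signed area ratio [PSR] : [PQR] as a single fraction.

2/11

The signed ratio [PSR]/[PQR] equals the barycentric coordinate of S at vertex Q, which is 2/11.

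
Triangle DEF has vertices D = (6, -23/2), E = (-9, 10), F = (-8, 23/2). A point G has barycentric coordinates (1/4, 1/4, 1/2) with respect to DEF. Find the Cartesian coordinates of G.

(-19/4, 43/8)

G = (1/4)·D + (1/4)·E + (1/2)·F.
x-coordinate: (1/4)·6 + (1/4)·(-9) + (1/2)·(-8) = -19/4.
y-coordinate: (1/4)·(-23/2) + (1/4)·10 + (1/2)·(23/2) = 43/8.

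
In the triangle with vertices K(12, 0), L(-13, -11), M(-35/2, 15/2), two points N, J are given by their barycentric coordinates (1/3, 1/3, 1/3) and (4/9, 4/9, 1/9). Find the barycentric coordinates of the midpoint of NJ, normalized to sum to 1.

Since both coordinate triples sum to 1, the midpoint's barycentrics are the componentwise average.
(1/3+4/9)/2 = 7/18; similarly 7/18 and 2/9.

(7/18, 7/18, 2/9)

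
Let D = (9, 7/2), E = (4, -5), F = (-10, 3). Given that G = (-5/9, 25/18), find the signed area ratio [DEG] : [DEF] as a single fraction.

4/9

[DEF] = ½·(9·(-5−3) + 4·(3−(7/2)) + (-10)·(7/2−(-5))) = ½·(-72 − 2 − 85) = -159/2.
[DEG] = ½·(9·(-5−(25/18)) + 4·(25/18−(7/2)) + (-5/9)·(7/2−(-5))) = ½·(-115/2 − 76/9 − 85/18) = -106/3, so the ratio is (-106/3)/(-159/2) = 4/9.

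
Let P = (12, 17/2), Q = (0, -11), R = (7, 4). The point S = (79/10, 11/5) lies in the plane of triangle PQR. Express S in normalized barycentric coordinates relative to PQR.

(3/5, 3/10, 1/10)

Signed area of the reference triangle: [PQR] = ½·(12·(-11−4) + 0·(4−(17/2)) + 7·(17/2−(-11))) = ½·(-180 + 0 + 273/2) = -87/4.
[SQR] = ½·((79/10)·(-11−4) + 0·(4−(11/5)) + 7·(11/5−(-11))) = ½·(-237/2 + 0 + 462/5) = -261/20, so the P-coordinate is (-261/20)/(-87/4) = 3/5.
[PSR] = ½·(12·(11/5−4) + (79/10)·(4−(17/2)) + 7·(17/2−(11/5))) = ½·(-108/5 − 711/20 + 441/10) = -261/40, so the Q-coordinate is 3/10.
[PQS] = ½·(12·(-11−(11/5)) + 0·(11/5−(17/2)) + (79/10)·(17/2−(-11))) = ½·(-792/5 + 0 + 3081/20) = -87/40, so the R-coordinate is 1/10.
Check: 3/5 + 3/10 + 1/10 = 1.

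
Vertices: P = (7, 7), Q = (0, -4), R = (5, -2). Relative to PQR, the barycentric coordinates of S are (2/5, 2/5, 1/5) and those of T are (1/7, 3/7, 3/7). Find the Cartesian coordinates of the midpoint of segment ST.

Barycentric coordinates of the midpoint are the average: (19/70, 29/70, 11/35).
Converting: (19/70)·P + (29/70)·Q + (11/35)·R = (243/70, -27/70).

(243/70, -27/70)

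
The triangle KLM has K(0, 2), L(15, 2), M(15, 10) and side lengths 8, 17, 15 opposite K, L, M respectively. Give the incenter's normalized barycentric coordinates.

The incenter has barycentric coordinates proportional to the opposite side lengths: (8 : 17 : 15).
Normalizing by 8+17+15 = 40 gives (1/5, 17/40, 3/8).

(1/5, 17/40, 3/8)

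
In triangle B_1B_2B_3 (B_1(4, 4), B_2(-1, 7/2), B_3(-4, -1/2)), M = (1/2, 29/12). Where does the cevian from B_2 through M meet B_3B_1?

Barycentric coordinates of M with respect to B_1B_2B_3: (1/2, 1/6, 1/3).
On side B_3B_1 the B_2-coordinate is zero; dropping M's B_2-weight 1/6 and renormalizing the remaining 1/3 : 1/2 gives weights 2/5, 3/5 on B_3, B_1.
N = (2/5)·(-4, -1/2) + (3/5)·(4, 4) = (4/5, 11/5).

(4/5, 11/5)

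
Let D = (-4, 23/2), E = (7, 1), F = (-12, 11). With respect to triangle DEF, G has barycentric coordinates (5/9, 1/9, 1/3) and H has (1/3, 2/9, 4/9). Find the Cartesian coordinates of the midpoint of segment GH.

(-95/18, 86/9)

Barycentric coordinates of the midpoint are the average: (4/9, 1/6, 7/18).
Converting: (4/9)·D + (1/6)·E + (7/18)·F = (-95/18, 86/9).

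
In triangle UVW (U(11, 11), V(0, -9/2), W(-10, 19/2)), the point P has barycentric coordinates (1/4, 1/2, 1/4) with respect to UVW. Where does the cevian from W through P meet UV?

(11/3, 2/3)

Line WP meets UV where the W-coordinate vanishes; zeroing P's W-weight and renormalizing leaves U, V-weights 1/4 : 1/2 → (1/3, 2/3).
So Q = (1/3)·U + (2/3)·V = (11/3, 2/3).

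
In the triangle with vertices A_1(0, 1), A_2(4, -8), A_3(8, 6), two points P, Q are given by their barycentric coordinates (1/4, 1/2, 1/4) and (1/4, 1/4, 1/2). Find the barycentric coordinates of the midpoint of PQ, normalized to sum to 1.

(1/4, 3/8, 3/8)

Since both coordinate triples sum to 1, the midpoint's barycentrics are the componentwise average.
(1/4+1/4)/2 = 1/4; similarly 3/8 and 3/8.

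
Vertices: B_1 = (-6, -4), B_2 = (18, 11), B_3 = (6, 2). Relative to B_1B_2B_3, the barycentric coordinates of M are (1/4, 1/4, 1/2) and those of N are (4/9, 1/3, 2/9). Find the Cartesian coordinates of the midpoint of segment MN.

Barycentric coordinates of the midpoint are the average: (25/72, 7/24, 13/36).
Converting: (25/72)·B_1 + (7/24)·B_2 + (13/36)·B_3 = (16/3, 61/24).

(16/3, 61/24)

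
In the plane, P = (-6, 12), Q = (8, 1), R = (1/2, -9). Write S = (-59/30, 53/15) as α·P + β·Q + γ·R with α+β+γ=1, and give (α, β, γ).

(8/15, 2/15, 1/3)

Signed area of the reference triangle: [PQR] = ½·((-6)·(1−(-9)) + 8·(-9−12) + (1/2)·(12−1)) = ½·(-60 − 168 + 11/2) = -445/4.
[SQR] = ½·((-59/30)·(1−(-9)) + 8·(-9−(53/15)) + (1/2)·(53/15−1)) = ½·(-59/3 − 1504/15 + 19/15) = -178/3, so the P-coordinate is (-178/3)/(-445/4) = 8/15.
[PSR] = ½·((-6)·(53/15−(-9)) + (-59/30)·(-9−12) + (1/2)·(12−(53/15))) = ½·(-376/5 + 413/10 + 127/30) = -89/6, so the Q-coordinate is 2/15.
[PQS] = ½·((-6)·(1−(53/15)) + 8·(53/15−12) + (-59/30)·(12−1)) = ½·(76/5 − 1016/15 − 649/30) = -445/12, so the R-coordinate is 1/3.
Check: 8/15 + 2/15 + 1/3 = 1.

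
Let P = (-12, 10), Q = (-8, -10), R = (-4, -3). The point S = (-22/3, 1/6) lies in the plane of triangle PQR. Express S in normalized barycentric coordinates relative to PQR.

Signed area of the reference triangle: [PQR] = ½·((-12)·(-10−(-3)) + (-8)·(-3−10) + (-4)·(10−(-10))) = ½·(84 + 104 − 80) = 54.
[SQR] = ½·((-22/3)·(-10−(-3)) + (-8)·(-3−(1/6)) + (-4)·(1/6−(-10))) = ½·(154/3 + 76/3 − 122/3) = 18, so the P-coordinate is 18/54 = 1/3.
[PSR] = ½·((-12)·(1/6−(-3)) + (-22/3)·(-3−10) + (-4)·(10−(1/6))) = ½·(-38 + 286/3 − 118/3) = 9, so the Q-coordinate is 1/6.
[PQS] = ½·((-12)·(-10−(1/6)) + (-8)·(1/6−10) + (-22/3)·(10−(-10))) = ½·(122 + 236/3 − 440/3) = 27, so the R-coordinate is 1/2.
Check: 1/3 + 1/6 + 1/2 = 1.

(1/3, 1/6, 1/2)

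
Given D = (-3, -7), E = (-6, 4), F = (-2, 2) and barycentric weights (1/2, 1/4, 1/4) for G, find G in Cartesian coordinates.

G = (1/2)·D + (1/4)·E + (1/4)·F.
x-coordinate: (1/2)·(-3) + (1/4)·(-6) + (1/4)·(-2) = -7/2.
y-coordinate: (1/2)·(-7) + (1/4)·4 + (1/4)·2 = -2.

(-7/2, -2)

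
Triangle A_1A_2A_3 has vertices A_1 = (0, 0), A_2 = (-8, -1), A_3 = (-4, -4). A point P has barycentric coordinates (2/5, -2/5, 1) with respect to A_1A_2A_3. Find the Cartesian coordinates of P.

(-4/5, -18/5)

P = (2/5)·A_1 + (-2/5)·A_2 + 1·A_3.
x-coordinate: (2/5)·0 + (-2/5)·(-8) + 1·(-4) = -4/5.
y-coordinate: (2/5)·0 + (-2/5)·(-1) + 1·(-4) = -18/5.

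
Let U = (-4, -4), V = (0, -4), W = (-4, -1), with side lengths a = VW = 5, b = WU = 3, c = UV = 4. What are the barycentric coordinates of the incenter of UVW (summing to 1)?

The incenter has barycentric coordinates proportional to the opposite side lengths: (5 : 3 : 4).
Normalizing by 5+3+4 = 12 gives (5/12, 1/4, 1/3).

(5/12, 1/4, 1/3)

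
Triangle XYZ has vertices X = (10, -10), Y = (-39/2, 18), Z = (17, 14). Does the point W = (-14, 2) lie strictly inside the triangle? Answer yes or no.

no

Barycentric coordinates of W: (281/452, 165/226, -159/452).
The three coordinates are positive, positive, negative; a point is interior exactly when all three are positive.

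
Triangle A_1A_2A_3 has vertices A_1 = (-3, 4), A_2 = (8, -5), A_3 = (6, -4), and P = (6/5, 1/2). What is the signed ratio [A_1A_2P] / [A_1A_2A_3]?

[A_1A_2A_3] = ½·((-3)·(-5−(-4)) + 8·(-4−4) + 6·(4−(-5))) = ½·(3 − 64 + 54) = -7/2.
[A_1A_2P] = ½·((-3)·(-5−(1/2)) + 8·(1/2−4) + (6/5)·(4−(-5))) = ½·(33/2 − 28 + 54/5) = -7/20, so the ratio is (-7/20)/(-7/2) = 1/10.

1/10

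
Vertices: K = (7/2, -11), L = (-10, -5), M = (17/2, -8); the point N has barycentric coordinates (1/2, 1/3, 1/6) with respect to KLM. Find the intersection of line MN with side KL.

Line MN meets KL where the M-coordinate vanishes; zeroing N's M-weight and renormalizing leaves K, L-weights 1/2 : 1/3 → (3/5, 2/5).
So J = (3/5)·K + (2/5)·L = (-19/10, -43/5).

(-19/10, -43/5)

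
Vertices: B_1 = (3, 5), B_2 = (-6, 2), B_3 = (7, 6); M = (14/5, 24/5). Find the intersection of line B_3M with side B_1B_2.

(0, 4)

Barycentric coordinates of M with respect to B_1B_2B_3: (2/5, 1/5, 2/5).
On side B_1B_2 the B_3-coordinate is zero; dropping M's B_3-weight 2/5 and renormalizing the remaining 2/5 : 1/5 gives weights 2/3, 1/3 on B_1, B_2.
N = (2/3)·(3, 5) + (1/3)·(-6, 2) = (0, 4).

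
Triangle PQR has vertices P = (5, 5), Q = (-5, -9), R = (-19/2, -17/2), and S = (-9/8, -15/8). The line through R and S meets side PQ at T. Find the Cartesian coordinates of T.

(5/3, 1/3)

Barycentric coordinates of S with respect to PQR: (1/2, 1/4, 1/4).
On side PQ the R-coordinate is zero; dropping S's R-weight 1/4 and renormalizing the remaining 1/2 : 1/4 gives weights 2/3, 1/3 on P, Q.
T = (2/3)·(5, 5) + (1/3)·(-5, -9) = (5/3, 1/3).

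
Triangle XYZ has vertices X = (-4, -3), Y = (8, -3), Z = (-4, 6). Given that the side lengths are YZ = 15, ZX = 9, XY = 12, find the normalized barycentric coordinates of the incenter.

(5/12, 1/4, 1/3)

The incenter has barycentric coordinates proportional to the opposite side lengths: (15 : 9 : 12).
Normalizing by 15+9+12 = 36 gives (5/12, 1/4, 1/3).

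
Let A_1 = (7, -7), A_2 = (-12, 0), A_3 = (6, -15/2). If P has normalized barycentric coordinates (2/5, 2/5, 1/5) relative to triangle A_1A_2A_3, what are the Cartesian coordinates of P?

(-4/5, -43/10)

P = (2/5)·A_1 + (2/5)·A_2 + (1/5)·A_3.
x-coordinate: (2/5)·7 + (2/5)·(-12) + (1/5)·6 = -4/5.
y-coordinate: (2/5)·(-7) + (2/5)·0 + (1/5)·(-15/2) = -43/10.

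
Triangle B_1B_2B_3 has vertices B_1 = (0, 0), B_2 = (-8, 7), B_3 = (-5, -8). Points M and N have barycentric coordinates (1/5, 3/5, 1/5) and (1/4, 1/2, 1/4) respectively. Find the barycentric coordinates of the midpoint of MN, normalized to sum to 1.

Since both coordinate triples sum to 1, the midpoint's barycentrics are the componentwise average.
(1/5+1/4)/2 = 9/40; similarly 11/20 and 9/40.

(9/40, 11/20, 9/40)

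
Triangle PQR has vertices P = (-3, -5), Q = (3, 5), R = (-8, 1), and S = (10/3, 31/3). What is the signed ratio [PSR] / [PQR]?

[PQR] = ½·((-3)·(5−1) + 3·(1−(-5)) + (-8)·(-5−5)) = ½·(-12 + 18 + 80) = 43.
[PSR] = ½·((-3)·(31/3−1) + (10/3)·(1−(-5)) + (-8)·(-5−(31/3))) = ½·(-28 + 20 + 368/3) = 172/3, so the ratio is (172/3)/43 = 4/3.

4/3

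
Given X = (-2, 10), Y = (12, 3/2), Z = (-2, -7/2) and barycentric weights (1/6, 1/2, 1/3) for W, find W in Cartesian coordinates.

W = (1/6)·X + (1/2)·Y + (1/3)·Z.
x-coordinate: (1/6)·(-2) + (1/2)·12 + (1/3)·(-2) = 5.
y-coordinate: (1/6)·10 + (1/2)·(3/2) + (1/3)·(-7/2) = 5/4.

(5, 5/4)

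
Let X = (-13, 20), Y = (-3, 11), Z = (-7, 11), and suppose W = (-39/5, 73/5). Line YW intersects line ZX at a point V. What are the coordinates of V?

(-11, 17)

Barycentric coordinates of W with respect to XYZ: (2/5, 2/5, 1/5).
On side ZX the Y-coordinate is zero; dropping W's Y-weight 2/5 and renormalizing the remaining 1/5 : 2/5 gives weights 1/3, 2/3 on Z, X.
V = (1/3)·(-7, 11) + (2/3)·(-13, 20) = (-11, 17).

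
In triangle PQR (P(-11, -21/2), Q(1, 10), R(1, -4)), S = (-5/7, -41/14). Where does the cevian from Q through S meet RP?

(-1, -61/12)

Barycentric coordinates of S with respect to PQR: (1/7, 1/7, 5/7).
On side RP the Q-coordinate is zero; dropping S's Q-weight 1/7 and renormalizing the remaining 5/7 : 1/7 gives weights 5/6, 1/6 on R, P.
T = (5/6)·(1, -4) + (1/6)·(-11, -21/2) = (-1, -61/12).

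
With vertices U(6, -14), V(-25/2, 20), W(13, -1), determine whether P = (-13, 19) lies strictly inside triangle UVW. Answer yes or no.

no

Barycentric coordinates of P: (24/319, 956/957, -71/957).
The three coordinates are positive, positive, negative; a point is interior exactly when all three are positive.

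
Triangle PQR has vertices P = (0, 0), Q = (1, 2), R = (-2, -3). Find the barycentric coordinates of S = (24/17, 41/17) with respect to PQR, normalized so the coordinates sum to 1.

Signed area of the reference triangle: [PQR] = ½·(0·(2−(-3)) + 1·(-3−0) + (-2)·(0−2)) = ½·(0 − 3 + 4) = 1/2.
[SQR] = ½·((24/17)·(2−(-3)) + 1·(-3−(41/17)) + (-2)·(41/17−2)) = ½·(120/17 − 92/17 − 14/17) = 7/17, so the P-coordinate is (7/17)/(1/2) = 14/17.
[PSR] = ½·(0·(41/17−(-3)) + (24/17)·(-3−0) + (-2)·(0−(41/17))) = ½·(0 − 72/17 + 82/17) = 5/17, so the Q-coordinate is 10/17.
[PQS] = ½·(0·(2−(41/17)) + 1·(41/17−0) + (24/17)·(0−2)) = ½·(0 + 41/17 − 48/17) = -7/34, so the R-coordinate is -7/17.

(14/17, 10/17, -7/17)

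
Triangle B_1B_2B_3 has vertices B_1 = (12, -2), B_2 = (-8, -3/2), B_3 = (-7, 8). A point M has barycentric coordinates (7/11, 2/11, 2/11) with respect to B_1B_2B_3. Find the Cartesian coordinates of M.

(54/11, -1/11)

M = (7/11)·B_1 + (2/11)·B_2 + (2/11)·B_3.
x-coordinate: (7/11)·12 + (2/11)·(-8) + (2/11)·(-7) = 54/11.
y-coordinate: (7/11)·(-2) + (2/11)·(-3/2) + (2/11)·8 = -1/11.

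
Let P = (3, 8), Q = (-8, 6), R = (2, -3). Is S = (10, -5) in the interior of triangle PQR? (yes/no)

no

Barycentric coordinates of S: (52/119, -90/119, 157/119).
The three coordinates are positive, negative, positive; a point is interior exactly when all three are positive.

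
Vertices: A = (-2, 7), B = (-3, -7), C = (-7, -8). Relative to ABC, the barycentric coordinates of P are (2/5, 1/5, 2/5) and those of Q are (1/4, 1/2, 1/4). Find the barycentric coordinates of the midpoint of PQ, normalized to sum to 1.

Since both coordinate triples sum to 1, the midpoint's barycentrics are the componentwise average.
(2/5+1/4)/2 = 13/40; similarly 7/20 and 13/40.

(13/40, 7/20, 13/40)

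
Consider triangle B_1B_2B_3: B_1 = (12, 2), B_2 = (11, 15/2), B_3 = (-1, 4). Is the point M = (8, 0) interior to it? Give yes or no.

no

Barycentric coordinates of M: (159/139, -68/139, 48/139).
The three coordinates are positive, negative, positive; a point is interior exactly when all three are positive.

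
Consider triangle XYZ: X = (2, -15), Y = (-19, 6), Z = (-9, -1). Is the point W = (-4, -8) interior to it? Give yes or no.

yes

Barycentric coordinates of W: (5/9, 1/9, 1/3).
The three coordinates are positive, positive, positive; a point is interior exactly when all three are positive.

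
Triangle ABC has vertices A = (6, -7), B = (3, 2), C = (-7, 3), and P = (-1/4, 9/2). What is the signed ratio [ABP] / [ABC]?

[ABC] = ½·(6·(2−3) + 3·(3−(-7)) + (-7)·(-7−2)) = ½·(-6 + 30 + 63) = 87/2.
[ABP] = ½·(6·(2−(9/2)) + 3·(9/2−(-7)) + (-1/4)·(-7−2)) = ½·(-15 + 69/2 + 9/4) = 87/8, so the ratio is (87/8)/(87/2) = 1/4.

1/4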